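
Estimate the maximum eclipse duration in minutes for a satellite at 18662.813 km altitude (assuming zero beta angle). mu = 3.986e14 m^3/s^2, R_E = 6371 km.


r = 25033.8130 km
T = 656.9775 min
Eclipse fraction = arcsin(R_E/r)/pi = arcsin(6371.0000/25033.8130)/pi
= arcsin(0.2544958)/pi = 0.0819095
Eclipse duration = 0.0819095 * 656.9775 = 53.8127 min

53.8127 minutes


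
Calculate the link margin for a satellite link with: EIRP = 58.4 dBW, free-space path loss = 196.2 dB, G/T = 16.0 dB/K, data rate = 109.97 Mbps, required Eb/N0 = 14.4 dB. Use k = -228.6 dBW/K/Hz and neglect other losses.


C/N0 = EIRP - FSPL + G/T - k = 58.4 - 196.2 + 16.0 - (-228.6)
C/N0 = 106.8000 dB-Hz
R_b = 109.97 Mbps = 1.0997e+08 bps -> 10*log10(R_b) = 80.4127 dB-Hz
Eb/N0 = C/N0 - 10*log10(R_b) = 106.8000 - 80.4127 = 26.3873 dB
Margin = Eb/N0 - Eb/N0_req = 26.3873 - 14.4 = 11.9873 dB (link closes)

11.9873 dB


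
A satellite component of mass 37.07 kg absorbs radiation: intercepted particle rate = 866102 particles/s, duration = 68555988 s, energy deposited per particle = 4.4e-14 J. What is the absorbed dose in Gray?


Total energy deposited = rate * time * E_per
  = 866102 * 68555988 * 4.4e-14 = 2.6126 J
Dose = E_total / mass = 2.6126 / 37.07
Dose = 0.07047653 Gy

0.0705 Gy


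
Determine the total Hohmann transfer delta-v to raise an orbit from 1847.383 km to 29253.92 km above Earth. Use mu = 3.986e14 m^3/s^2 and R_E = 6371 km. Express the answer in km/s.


r1 = 8218.3830 km = 8.218383e+06 m
r2 = 35624.9200 km = 3.562492e+07 m
dv1 = sqrt(mu/r1)*(sqrt(2*r2/(r1+r2)) - 1) = 1913.7452 m/s
dv2 = sqrt(mu/r2)*(1 - sqrt(2*r1/(r1+r2))) = 1296.8796 m/s
total dv = |dv1| + |dv2| = 1913.7452 + 1296.8796 = 3210.6248 m/s = 3.2106 km/s

3.2106 km/s


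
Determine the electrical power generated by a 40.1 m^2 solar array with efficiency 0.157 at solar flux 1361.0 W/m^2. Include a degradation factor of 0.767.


P = area * eta * S * degradation
P = 40.1 * 0.157 * 1361.0 * 0.767
P = 6571.9994 W

6571.9994 W


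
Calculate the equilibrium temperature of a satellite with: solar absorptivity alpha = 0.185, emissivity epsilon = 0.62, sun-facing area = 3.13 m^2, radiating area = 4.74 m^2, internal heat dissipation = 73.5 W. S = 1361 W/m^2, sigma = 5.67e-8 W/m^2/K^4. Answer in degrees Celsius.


Numerator = alpha*S*A_sun + Q_int = 0.185*1361*3.13 + 73.5 = 861.5870 W
Denominator = eps*sigma*A_rad = 0.62*5.67e-8*4.74 = 1.6662996e-07 W/K^4
T^4 = 5.1706611e+09 K^4
T = 268.1554 K = -4.9946 C

-4.9946 degrees Celsius


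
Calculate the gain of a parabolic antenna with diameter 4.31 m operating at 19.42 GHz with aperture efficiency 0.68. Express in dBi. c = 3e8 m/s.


lambda = c/f = 3e8 / 1.942e+10 = 0.01544799 m
G = eta*(pi*D/lambda)^2 = 0.68*(pi*4.31/0.01544799)^2
G = 522419.2124 (linear)
G = 10*log10(522419.2124) = 57.1802 dBi

57.1802 dBi


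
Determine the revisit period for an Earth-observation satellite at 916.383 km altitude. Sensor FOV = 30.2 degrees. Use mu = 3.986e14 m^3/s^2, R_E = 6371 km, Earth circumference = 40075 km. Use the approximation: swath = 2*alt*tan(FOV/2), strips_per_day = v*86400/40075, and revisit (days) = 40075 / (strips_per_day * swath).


swath = 2*916.383*tan(0.2635447) = 494.5182 km
v = sqrt(mu/r) = 7395.7607 m/s = 7.3958 km/s
strips/day = v*86400/40075 = 7.3958*86400/40075 = 15.9449
coverage/day = strips * swath = 15.9449 * 494.5182 = 7885.0665 km
revisit = 40075 / 7885.0665 = 5.0824 days

5.0824 days


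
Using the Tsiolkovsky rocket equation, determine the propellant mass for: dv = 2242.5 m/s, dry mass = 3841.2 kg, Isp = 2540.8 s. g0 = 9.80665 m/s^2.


ve = Isp * g0 = 2540.8 * 9.80665 = 24916.736320 m/s
mass ratio = exp(dv/ve) = exp(2242.5/24916.736320) = 1.09417401
m_prop = m_dry * (mr - 1) = 3841.2 * (1.09417401 - 1)
m_prop = 361.7412 kg

361.7412 kg


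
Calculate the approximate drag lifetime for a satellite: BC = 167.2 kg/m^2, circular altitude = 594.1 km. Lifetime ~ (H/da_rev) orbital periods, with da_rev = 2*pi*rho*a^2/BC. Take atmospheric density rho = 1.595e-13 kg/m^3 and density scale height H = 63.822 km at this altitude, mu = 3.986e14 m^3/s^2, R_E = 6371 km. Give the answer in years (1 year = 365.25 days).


a = R_E + alt = 6965.1000 km = 6.9651e+06 m
da_rev = 2*pi*rho*a^2/BC = 2*pi*1.595e-13*(6.9651e+06)^2/167.2 = 0.290776293 m per revolution
N = H/da_rev = 63822.0000 m / 0.290776293 m = 219488.3202 revolutions
P = 2*pi*sqrt(a^3/mu) = 5784.9852 s
lifetime = N*P = 219488.3202 * 5784.9852 = 1.2697367e+09 s = 14696.0265 days
years = 14696.0265 / 365.25 = 40.2355 years

40.2355 years


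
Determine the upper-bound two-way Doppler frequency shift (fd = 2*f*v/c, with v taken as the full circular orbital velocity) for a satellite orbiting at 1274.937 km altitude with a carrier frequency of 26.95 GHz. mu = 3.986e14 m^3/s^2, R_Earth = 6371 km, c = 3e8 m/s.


r = 7.645937e+06 m
v = sqrt(mu/r) = 7220.2675 m/s (worst-case radial velocity)
f = 26.95 GHz = 2.695e+10 Hz
fd = 2*f*v/c = 2*2.695e+10*7220.2675/3.0e+08
fd = 1.2972414e+06 Hz

1.2972e+06 Hz


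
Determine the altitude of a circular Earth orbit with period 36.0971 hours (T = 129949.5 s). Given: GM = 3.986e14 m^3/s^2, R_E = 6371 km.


T = 129949.5 s
r = (mu*T^2/(4*pi^2))^(1/3) = (3.986e14 * 129949.5^2 / (4*pi^2))^(1/3)
r = 5.5450942e+07 m = 55450.9419 km
alt = r - R_E = 55450.9419 - 6371 = 49079.9419 km

49079.9419 km


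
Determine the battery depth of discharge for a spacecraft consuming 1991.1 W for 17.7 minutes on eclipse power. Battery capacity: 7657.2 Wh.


E_used = P * t / 60 = 1991.1 * 17.7 / 60 = 587.3745 Wh
DOD = E_used / E_total * 100 = 587.3745 / 7657.2 * 100
DOD = 7.6709 %

7.6709 %


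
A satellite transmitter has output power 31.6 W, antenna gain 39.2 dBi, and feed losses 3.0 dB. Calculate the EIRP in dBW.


Pt = 31.6 W = 14.9969 dBW
EIRP = Pt_dBW + Gt - losses = 14.9969 + 39.2 - 3.0 = 51.1969 dBW

51.1969 dBW


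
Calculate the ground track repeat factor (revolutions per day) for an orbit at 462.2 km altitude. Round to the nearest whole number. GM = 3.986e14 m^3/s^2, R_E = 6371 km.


r = 6.8332e+06 m
T = 2*pi*sqrt(r^3/mu) = 5621.4379 s = 93.6906 min
revs/day = 1440 / 93.6906 = 15.3697
Rounded: 15 revolutions per day

15 revolutions per day


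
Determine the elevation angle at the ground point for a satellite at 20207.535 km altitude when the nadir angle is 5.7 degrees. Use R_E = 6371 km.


r = R_E + alt = 26578.5350 km
Law of sines in the satellite / Earth-center / ground-point triangle:
  sin(nadir)/R_E = sin(90 + el)/r  =>  cos(el) = (r/R_E)*sin(nadir)
cos(el) = (26578.5350 / 6371.0000) * sin(5.7 deg) = 0.4143421
el = arccos(0.4143421) = 65.5221 deg
(Earth-central angle = 90 - nadir - el = 18.7779 deg)

65.5221 degrees


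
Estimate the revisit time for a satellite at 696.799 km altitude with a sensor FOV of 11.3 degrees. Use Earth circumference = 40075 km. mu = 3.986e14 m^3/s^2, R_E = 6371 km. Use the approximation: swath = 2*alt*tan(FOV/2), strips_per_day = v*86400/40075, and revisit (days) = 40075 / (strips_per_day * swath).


swath = 2*696.799*tan(0.0986111) = 137.8714 km
v = sqrt(mu/r) = 7509.7685 m/s = 7.5098 km/s
strips/day = v*86400/40075 = 7.5098*86400/40075 = 16.1907
coverage/day = strips * swath = 16.1907 * 137.8714 = 2232.2406 km
revisit = 40075 / 2232.2406 = 17.9528 days

17.9528 days


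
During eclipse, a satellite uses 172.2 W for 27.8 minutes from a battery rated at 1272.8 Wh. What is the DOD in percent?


E_used = P * t / 60 = 172.2 * 27.8 / 60 = 79.7860 Wh
DOD = E_used / E_total * 100 = 79.7860 / 1272.8 * 100
DOD = 6.2685 %

6.2685 %


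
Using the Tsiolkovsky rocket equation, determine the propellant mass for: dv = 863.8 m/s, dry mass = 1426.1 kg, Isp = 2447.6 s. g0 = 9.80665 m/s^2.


ve = Isp * g0 = 2447.6 * 9.80665 = 24002.756540 m/s
mass ratio = exp(dv/ve) = exp(863.8/24002.756540) = 1.03664292
m_prop = m_dry * (mr - 1) = 1426.1 * (1.03664292 - 1)
m_prop = 52.2565 kg

52.2565 kg


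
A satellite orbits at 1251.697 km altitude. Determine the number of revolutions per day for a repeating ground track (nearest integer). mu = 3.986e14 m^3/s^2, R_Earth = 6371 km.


r = 7.622697e+06 m
T = 2*pi*sqrt(r^3/mu) = 6623.2966 s = 110.3883 min
revs/day = 1440 / 110.3883 = 13.0449
Rounded: 13 revolutions per day

13 revolutions per day


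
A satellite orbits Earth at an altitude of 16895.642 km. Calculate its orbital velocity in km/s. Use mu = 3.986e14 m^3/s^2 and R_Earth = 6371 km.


r = R_E + alt = 6371.0 + 16895.642 = 23266.6420 km = 2.3266642e+07 m
v = sqrt(mu/r) = sqrt(3.986e14 / 2.3266642e+07) = 4139.0607 m/s = 4.1391 km/s

4.1391 km/s


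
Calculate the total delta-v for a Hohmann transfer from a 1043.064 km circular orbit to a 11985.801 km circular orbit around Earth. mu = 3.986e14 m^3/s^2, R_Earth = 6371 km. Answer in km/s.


r1 = 7414.0640 km = 7.414064e+06 m
r2 = 18356.8010 km = 1.8356801e+07 m
dv1 = sqrt(mu/r1)*(sqrt(2*r2/(r1+r2)) - 1) = 1419.3364 m/s
dv2 = sqrt(mu/r2)*(1 - sqrt(2*r1/(r1+r2))) = 1125.1613 m/s
total dv = |dv1| + |dv2| = 1419.3364 + 1125.1613 = 2544.4977 m/s = 2.5445 km/s

2.5445 km/s


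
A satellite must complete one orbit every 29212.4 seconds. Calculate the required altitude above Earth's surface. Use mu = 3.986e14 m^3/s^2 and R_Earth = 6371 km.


T = 29212.4 s
r = (mu*T^2/(4*pi^2))^(1/3) = (3.986e14 * 29212.4^2 / (4*pi^2))^(1/3)
r = 2.0500794e+07 m = 20500.7938 km
alt = r - R_E = 20500.7938 - 6371 = 14129.7938 km

14129.7938 km


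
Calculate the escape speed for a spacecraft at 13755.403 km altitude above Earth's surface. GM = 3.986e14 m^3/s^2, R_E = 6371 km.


r = 6371.0 + 13755.403 = 20126.4030 km = 2.0126403e+07 m
v_esc = sqrt(2*mu/r) = sqrt(2*3.986e14 / 2.0126403e+07)
v_esc = 6293.6207 m/s = 6.2936 km/s

6.2936 km/s


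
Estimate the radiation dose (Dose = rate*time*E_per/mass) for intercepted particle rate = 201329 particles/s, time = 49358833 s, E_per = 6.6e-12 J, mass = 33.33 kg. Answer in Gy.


Total energy deposited = rate * time * E_per
  = 201329 * 49358833 * 6.6e-12 = 65.5866 J
Dose = E_total / mass = 65.5866 / 33.33
Dose = 1.9678 Gy

1.9678 Gy


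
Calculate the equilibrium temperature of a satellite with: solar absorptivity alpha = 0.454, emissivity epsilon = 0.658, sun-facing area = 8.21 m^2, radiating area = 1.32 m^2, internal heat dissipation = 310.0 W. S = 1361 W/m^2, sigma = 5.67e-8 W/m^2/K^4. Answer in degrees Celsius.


Numerator = alpha*S*A_sun + Q_int = 0.454*1361*8.21 + 310.0 = 5382.9097 W
Denominator = eps*sigma*A_rad = 0.658*5.67e-8*1.32 = 4.9247352e-08 W/K^4
T^4 = 1.0930354e+11 K^4
T = 574.9877 K = 301.8377 C

301.8377 degrees Celsius


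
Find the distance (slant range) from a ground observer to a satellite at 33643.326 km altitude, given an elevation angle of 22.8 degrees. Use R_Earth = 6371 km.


h = 33643.326 km, el = 22.8 deg
d = -R_E*sin(el) + sqrt((R_E*sin(el))^2 + 2*R_E*h + h^2)
d = -6371.0000*sin(0.3979351) + sqrt((6371.0000*0.3875156)^2 + 2*6371.0000*33643.326 + 33643.326^2)
d = 37112.0922 km

37112.0922 km


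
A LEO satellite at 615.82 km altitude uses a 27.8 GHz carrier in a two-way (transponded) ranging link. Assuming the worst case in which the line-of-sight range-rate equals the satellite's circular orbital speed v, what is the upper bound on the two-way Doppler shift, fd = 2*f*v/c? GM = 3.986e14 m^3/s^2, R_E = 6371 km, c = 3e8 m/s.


r = 6.98682e+06 m
v = sqrt(mu/r) = 7553.1632 m/s (worst-case radial velocity)
f = 27.8 GHz = 2.78e+10 Hz
fd = 2*f*v/c = 2*2.78e+10*7553.1632/3.0e+08
fd = 1.3998529e+06 Hz

1.3999e+06 Hz


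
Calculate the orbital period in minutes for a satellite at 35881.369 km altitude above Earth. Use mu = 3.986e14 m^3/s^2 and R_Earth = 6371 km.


r = 42252.3690 km = 4.2252369e+07 m
T = 2*pi*sqrt(r^3/mu) = 2*pi*sqrt(7.5431578e+22 / 3.986e14)
T = 86434.6379 s = 1440.5773 min

1440.5773 minutes


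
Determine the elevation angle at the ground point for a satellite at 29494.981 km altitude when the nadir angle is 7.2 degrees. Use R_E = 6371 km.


r = R_E + alt = 35865.9810 km
Law of sines in the satellite / Earth-center / ground-point triangle:
  sin(nadir)/R_E = sin(90 + el)/r  =>  cos(el) = (r/R_E)*sin(nadir)
cos(el) = (35865.9810 / 6371.0000) * sin(7.2 deg) = 0.705572
el = arccos(0.705572) = 45.1242 deg
(Earth-central angle = 90 - nadir - el = 37.6758 deg)

45.1242 degrees


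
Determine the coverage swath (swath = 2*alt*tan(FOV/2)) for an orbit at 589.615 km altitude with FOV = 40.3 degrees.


FOV = 40.3 deg = 0.7033677 rad
swath = 2 * alt * tan(FOV/2) = 2 * 589.615 * tan(0.3516838)
swath = 2 * 589.615 * 0.3669379
swath = 432.7042 km

432.7042 km


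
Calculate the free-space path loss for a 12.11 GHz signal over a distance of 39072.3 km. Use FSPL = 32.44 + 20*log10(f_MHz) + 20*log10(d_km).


f = 12.11 GHz = 12110.0000 MHz
d = 39072.3 km
FSPL = 32.44 + 20*log10(12110.0000) + 20*log10(39072.3)
FSPL = 32.44 + 81.6629 + 91.8374
FSPL = 205.9403 dB

205.9403 dB


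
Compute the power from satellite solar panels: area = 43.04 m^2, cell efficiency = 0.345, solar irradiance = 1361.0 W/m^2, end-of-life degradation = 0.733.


P = area * eta * S * degradation
P = 43.04 * 0.345 * 1361.0 * 0.733
P = 14813.3559 W

14813.3559 W


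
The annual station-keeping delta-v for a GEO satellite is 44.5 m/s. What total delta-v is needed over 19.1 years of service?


dV = rate * years = 44.5 * 19.1
dV = 849.9500 m/s

849.9500 m/s


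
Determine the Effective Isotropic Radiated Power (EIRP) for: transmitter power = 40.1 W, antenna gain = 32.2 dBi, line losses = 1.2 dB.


Pt = 40.1 W = 16.0314 dBW
EIRP = Pt_dBW + Gt - losses = 16.0314 + 32.2 - 1.2 = 47.0314 dBW

47.0314 dBW


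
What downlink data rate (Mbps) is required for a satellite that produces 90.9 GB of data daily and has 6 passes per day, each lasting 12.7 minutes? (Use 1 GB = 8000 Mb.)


total contact time = 6 * 12.7 * 60 = 4572.0000 s
data = 90.9 GB = 727200.0000 Mb
rate = 727200.0000 / 4572.0000 = 159.0551 Mbps

159.0551 Mbps


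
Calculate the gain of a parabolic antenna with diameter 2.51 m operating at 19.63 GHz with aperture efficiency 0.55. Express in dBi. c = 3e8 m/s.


lambda = c/f = 3e8 / 1.963e+10 = 0.01528273 m
G = eta*(pi*D/lambda)^2 = 0.55*(pi*2.51/0.01528273)^2
G = 146422.5506 (linear)
G = 10*log10(146422.5506) = 51.6561 dBi

51.6561 dBi


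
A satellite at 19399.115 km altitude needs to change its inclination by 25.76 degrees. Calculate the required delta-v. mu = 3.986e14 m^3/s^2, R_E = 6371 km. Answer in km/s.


r = 25770.1150 km = 2.5770115e+07 m
V = sqrt(mu/r) = 3932.8779 m/s
di = 25.76 deg = 0.4495968 rad
dV = 2*V*sin(di/2) = 2*3932.8779*sin(0.2247984)
dV = 1753.3544 m/s = 1.7534 km/s

1.7534 km/s


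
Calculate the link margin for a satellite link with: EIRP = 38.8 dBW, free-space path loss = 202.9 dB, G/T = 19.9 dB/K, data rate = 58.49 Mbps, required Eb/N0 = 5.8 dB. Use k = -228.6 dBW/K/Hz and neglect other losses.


C/N0 = EIRP - FSPL + G/T - k = 38.8 - 202.9 + 19.9 - (-228.6)
C/N0 = 84.4000 dB-Hz
R_b = 58.49 Mbps = 5.849e+07 bps -> 10*log10(R_b) = 77.6708 dB-Hz
Eb/N0 = C/N0 - 10*log10(R_b) = 84.4000 - 77.6708 = 6.7292 dB
Margin = Eb/N0 - Eb/N0_req = 6.7292 - 5.8 = 0.9291838 dB (link closes)

0.9292 dB


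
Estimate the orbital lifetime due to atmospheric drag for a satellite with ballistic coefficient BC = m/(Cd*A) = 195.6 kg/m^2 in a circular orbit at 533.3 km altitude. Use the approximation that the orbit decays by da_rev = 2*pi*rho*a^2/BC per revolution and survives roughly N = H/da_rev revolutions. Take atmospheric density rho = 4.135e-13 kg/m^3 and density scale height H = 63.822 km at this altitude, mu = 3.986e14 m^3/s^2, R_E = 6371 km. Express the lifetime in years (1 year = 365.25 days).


a = R_E + alt = 6904.3000 km = 6.9043e+06 m
da_rev = 2*pi*rho*a^2/BC = 2*pi*4.135e-13*(6.9043e+06)^2/195.6 = 0.633178033 m per revolution
N = H/da_rev = 63822.0000 m / 0.633178033 m = 100796.2953 revolutions
P = 2*pi*sqrt(a^3/mu) = 5709.4030 s
lifetime = N*P = 100796.2953 * 5709.4030 = 5.7548667e+08 s = 6660.7254 days
years = 6660.7254 / 365.25 = 18.2361 years

18.2361 years


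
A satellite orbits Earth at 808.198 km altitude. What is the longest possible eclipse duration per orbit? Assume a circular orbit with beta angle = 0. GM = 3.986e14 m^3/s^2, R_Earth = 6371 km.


r = 7179.1980 km
T = 100.8960 min
Eclipse fraction = arcsin(R_E/r)/pi = arcsin(6371.0000/7179.1980)/pi
= arcsin(0.887425)/pi = 0.347508
Eclipse duration = 0.347508 * 100.8960 = 35.0622 min

35.0622 minutes


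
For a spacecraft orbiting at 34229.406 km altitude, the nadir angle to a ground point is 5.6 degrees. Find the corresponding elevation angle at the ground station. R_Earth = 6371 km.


r = R_E + alt = 40600.4060 km
Law of sines in the satellite / Earth-center / ground-point triangle:
  sin(nadir)/R_E = sin(90 + el)/r  =>  cos(el) = (r/R_E)*sin(nadir)
cos(el) = (40600.4060 / 6371.0000) * sin(5.6 deg) = 0.6218655
el = arccos(0.6218655) = 51.5475 deg
(Earth-central angle = 90 - nadir - el = 32.8525 deg)

51.5475 degrees


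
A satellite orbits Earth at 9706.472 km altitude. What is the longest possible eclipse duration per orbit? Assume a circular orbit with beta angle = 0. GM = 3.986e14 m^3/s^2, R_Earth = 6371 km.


r = 16077.4720 km
T = 338.1323 min
Eclipse fraction = arcsin(R_E/r)/pi = arcsin(6371.0000/16077.4720)/pi
= arcsin(0.3962688)/pi = 0.1296952
Eclipse duration = 0.1296952 * 338.1323 = 43.8541 min

43.8541 minutes


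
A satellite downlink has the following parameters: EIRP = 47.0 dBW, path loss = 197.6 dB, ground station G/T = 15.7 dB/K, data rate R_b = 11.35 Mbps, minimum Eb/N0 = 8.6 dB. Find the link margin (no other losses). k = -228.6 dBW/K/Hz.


C/N0 = EIRP - FSPL + G/T - k = 47.0 - 197.6 + 15.7 - (-228.6)
C/N0 = 93.7000 dB-Hz
R_b = 11.35 Mbps = 1.135e+07 bps -> 10*log10(R_b) = 70.5500 dB-Hz
Eb/N0 = C/N0 - 10*log10(R_b) = 93.7000 - 70.5500 = 23.1500 dB
Margin = Eb/N0 - Eb/N0_req = 23.1500 - 8.6 = 14.5500 dB (link closes)

14.5500 dB


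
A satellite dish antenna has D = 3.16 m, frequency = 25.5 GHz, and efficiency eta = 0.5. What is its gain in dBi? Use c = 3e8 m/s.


lambda = c/f = 3e8 / 2.55e+10 = 0.01176471 m
G = eta*(pi*D/lambda)^2 = 0.5*(pi*3.16/0.01176471)^2
G = 356026.0422 (linear)
G = 10*log10(356026.0422) = 55.5148 dBi

55.5148 dBi


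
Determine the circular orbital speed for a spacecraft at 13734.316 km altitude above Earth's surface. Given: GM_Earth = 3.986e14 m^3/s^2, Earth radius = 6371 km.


r = R_E + alt = 6371.0 + 13734.316 = 20105.3160 km = 2.0105316e+07 m
v = sqrt(mu/r) = sqrt(3.986e14 / 2.0105316e+07) = 4452.5950 m/s = 4.4526 km/s

4.4526 km/s


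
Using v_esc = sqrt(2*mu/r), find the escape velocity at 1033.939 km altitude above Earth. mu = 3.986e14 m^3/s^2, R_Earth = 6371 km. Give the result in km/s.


r = 6371.0 + 1033.939 = 7404.9390 km = 7.404939e+06 m
v_esc = sqrt(2*mu/r) = sqrt(2*3.986e14 / 7.404939e+06)
v_esc = 10375.8313 m/s = 10.3758 km/s

10.3758 km/s


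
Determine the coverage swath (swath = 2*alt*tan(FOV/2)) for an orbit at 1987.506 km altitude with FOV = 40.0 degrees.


FOV = 40.0 deg = 0.6981317 rad
swath = 2 * alt * tan(FOV/2) = 2 * 1987.506 * tan(0.3490659)
swath = 2 * 1987.506 * 0.3639702
swath = 1446.7860 km

1446.7860 km


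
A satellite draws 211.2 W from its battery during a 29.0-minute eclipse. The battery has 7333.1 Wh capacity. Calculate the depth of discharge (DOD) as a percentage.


E_used = P * t / 60 = 211.2 * 29.0 / 60 = 102.0800 Wh
DOD = E_used / E_total * 100 = 102.0800 / 7333.1 * 100
DOD = 1.3920 %

1.3920 %


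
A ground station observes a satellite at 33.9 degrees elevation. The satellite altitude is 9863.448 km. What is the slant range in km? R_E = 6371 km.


h = 9863.448 km, el = 33.9 deg
d = -R_E*sin(el) + sqrt((R_E*sin(el))^2 + 2*R_E*h + h^2)
d = -6371.0000*sin(0.5916666) + sqrt((6371.0000*0.5577451)^2 + 2*6371.0000*9863.448 + 9863.448^2)
d = 11795.6864 km

11795.6864 km


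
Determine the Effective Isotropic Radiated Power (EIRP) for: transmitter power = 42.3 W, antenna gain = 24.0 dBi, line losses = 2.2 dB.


Pt = 42.3 W = 16.2634 dBW
EIRP = Pt_dBW + Gt - losses = 16.2634 + 24.0 - 2.2 = 38.0634 dBW

38.0634 dBW


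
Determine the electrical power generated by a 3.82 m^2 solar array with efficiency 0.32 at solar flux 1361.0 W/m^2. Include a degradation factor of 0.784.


P = area * eta * S * degradation
P = 3.82 * 0.32 * 1361.0 * 0.784
P = 1304.3301 W

1304.3301 W


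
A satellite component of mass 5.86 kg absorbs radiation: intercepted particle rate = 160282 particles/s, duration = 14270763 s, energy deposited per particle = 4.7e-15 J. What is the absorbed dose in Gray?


Total energy deposited = rate * time * E_per
  = 160282 * 14270763 * 4.7e-15 = 0.01075053 J
Dose = E_total / mass = 0.01075053 / 5.86
Dose = 0.001834561 Gy

0.0018 Gy


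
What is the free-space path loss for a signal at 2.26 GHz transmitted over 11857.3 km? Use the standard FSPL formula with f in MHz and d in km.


f = 2.26 GHz = 2260.0000 MHz
d = 11857.3 km
FSPL = 32.44 + 20*log10(2260.0000) + 20*log10(11857.3)
FSPL = 32.44 + 67.0822 + 81.4797
FSPL = 181.0019 dB

181.0019 dB


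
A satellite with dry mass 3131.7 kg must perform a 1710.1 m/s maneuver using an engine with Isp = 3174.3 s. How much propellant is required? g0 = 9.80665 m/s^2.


ve = Isp * g0 = 3174.3 * 9.80665 = 31129.249095 m/s
mass ratio = exp(dv/ve) = exp(1710.1/31129.249095) = 1.05647244
m_prop = m_dry * (mr - 1) = 3131.7 * (1.05647244 - 1)
m_prop = 176.8547 kg

176.8547 kg


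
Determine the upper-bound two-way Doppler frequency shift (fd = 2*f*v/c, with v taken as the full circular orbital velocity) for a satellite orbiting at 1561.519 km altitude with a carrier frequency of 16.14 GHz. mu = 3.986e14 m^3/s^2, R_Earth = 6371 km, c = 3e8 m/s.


r = 7.932519e+06 m
v = sqrt(mu/r) = 7088.6427 m/s (worst-case radial velocity)
f = 16.14 GHz = 1.614e+10 Hz
fd = 2*f*v/c = 2*1.614e+10*7088.6427/3.0e+08
fd = 762737.9549 Hz

762737.9549 Hz


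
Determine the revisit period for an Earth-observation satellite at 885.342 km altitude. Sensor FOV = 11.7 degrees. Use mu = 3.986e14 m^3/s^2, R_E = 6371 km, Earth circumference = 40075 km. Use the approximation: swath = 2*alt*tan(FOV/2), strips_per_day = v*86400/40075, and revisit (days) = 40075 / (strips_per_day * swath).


swath = 2*885.342*tan(0.1021018) = 181.4208 km
v = sqrt(mu/r) = 7411.5625 m/s = 7.4116 km/s
strips/day = v*86400/40075 = 7.4116*86400/40075 = 15.9790
coverage/day = strips * swath = 15.9790 * 181.4208 = 2898.9258 km
revisit = 40075 / 2898.9258 = 13.8241 days

13.8241 days


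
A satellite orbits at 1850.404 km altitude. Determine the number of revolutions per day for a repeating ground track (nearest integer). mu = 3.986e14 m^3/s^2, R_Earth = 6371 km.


r = 8.221404e+06 m
T = 2*pi*sqrt(r^3/mu) = 7418.7409 s = 123.6457 min
revs/day = 1440 / 123.6457 = 11.6462
Rounded: 12 revolutions per day

12 revolutions per day


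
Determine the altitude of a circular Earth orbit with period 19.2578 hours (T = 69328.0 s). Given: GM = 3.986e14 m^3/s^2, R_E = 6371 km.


T = 69328.0 s
r = (mu*T^2/(4*pi^2))^(1/3) = (3.986e14 * 69328.0^2 / (4*pi^2))^(1/3)
r = 3.6475252e+07 m = 36475.2519 km
alt = r - R_E = 36475.2519 - 6371 = 30104.2519 km

30104.2519 km


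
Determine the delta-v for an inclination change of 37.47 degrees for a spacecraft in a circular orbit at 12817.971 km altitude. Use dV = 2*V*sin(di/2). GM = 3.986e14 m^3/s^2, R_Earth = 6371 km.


r = 19188.9710 km = 1.9188971e+07 m
V = sqrt(mu/r) = 4557.6692 m/s
di = 37.47 deg = 0.6539749 rad
dV = 2*V*sin(di/2) = 2*4557.6692*sin(0.3269874)
dV = 2927.7697 m/s = 2.9278 km/s

2.9278 km/s


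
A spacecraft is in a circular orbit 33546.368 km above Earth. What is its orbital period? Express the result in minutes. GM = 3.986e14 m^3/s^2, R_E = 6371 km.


r = 39917.3680 km = 3.9917368e+07 m
T = 2*pi*sqrt(r^3/mu) = 2*pi*sqrt(6.3604185e+22 / 3.986e14)
T = 79369.5774 s = 1322.8263 min

1322.8263 minutes


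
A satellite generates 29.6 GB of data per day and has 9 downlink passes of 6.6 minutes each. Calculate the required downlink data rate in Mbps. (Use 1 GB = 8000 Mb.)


total contact time = 9 * 6.6 * 60 = 3564.0000 s
data = 29.6 GB = 236800.0000 Mb
rate = 236800.0000 / 3564.0000 = 66.4422 Mbps

66.4422 Mbps


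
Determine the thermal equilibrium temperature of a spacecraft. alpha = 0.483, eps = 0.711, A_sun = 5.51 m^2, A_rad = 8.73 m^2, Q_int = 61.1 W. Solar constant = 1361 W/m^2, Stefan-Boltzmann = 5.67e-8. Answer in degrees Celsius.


Numerator = alpha*S*A_sun + Q_int = 0.483*1361*5.51 + 61.1 = 3683.1701 W
Denominator = eps*sigma*A_rad = 0.711*5.67e-8*8.73 = 3.519386e-07 W/K^4
T^4 = 1.0465377e+10 K^4
T = 319.8444 K = 46.6944 C

46.6944 degrees Celsius


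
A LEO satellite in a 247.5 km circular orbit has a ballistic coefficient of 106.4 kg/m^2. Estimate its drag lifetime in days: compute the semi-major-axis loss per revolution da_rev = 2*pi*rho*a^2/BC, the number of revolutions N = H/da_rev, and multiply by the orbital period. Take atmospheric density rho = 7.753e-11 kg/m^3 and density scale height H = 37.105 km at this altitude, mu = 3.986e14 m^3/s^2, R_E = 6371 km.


a = R_E + alt = 6618.5000 km = 6.6185e+06 m
da_rev = 2*pi*rho*a^2/BC = 2*pi*7.753e-11*(6.6185e+06)^2/106.4 = 200.552080 m per revolution
N = H/da_rev = 37105.0000 m / 200.552080 m = 185.0143 revolutions
P = 2*pi*sqrt(a^3/mu) = 5358.5906 s
lifetime = N*P = 185.0143 * 5358.5906 = 991415.8234 s = 11.4747 days

11.4747 days


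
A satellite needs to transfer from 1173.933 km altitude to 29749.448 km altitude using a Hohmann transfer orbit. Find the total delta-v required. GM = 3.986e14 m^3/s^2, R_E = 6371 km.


r1 = 7544.9330 km = 7.544933e+06 m
r2 = 36120.4480 km = 3.6120448e+07 m
dv1 = sqrt(mu/r1)*(sqrt(2*r2/(r1+r2)) - 1) = 2080.5369 m/s
dv2 = sqrt(mu/r2)*(1 - sqrt(2*r1/(r1+r2))) = 1369.1046 m/s
total dv = |dv1| + |dv2| = 2080.5369 + 1369.1046 = 3449.6415 m/s = 3.4496 km/s

3.4496 km/s


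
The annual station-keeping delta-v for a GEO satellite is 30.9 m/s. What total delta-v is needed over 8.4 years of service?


dV = rate * years = 30.9 * 8.4
dV = 259.5600 m/s

259.5600 m/s


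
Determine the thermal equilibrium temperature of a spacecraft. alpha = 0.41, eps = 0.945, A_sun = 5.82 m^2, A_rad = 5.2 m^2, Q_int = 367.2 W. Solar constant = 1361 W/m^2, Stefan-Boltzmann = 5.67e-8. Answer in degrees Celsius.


Numerator = alpha*S*A_sun + Q_int = 0.41*1361*5.82 + 367.2 = 3614.8182 W
Denominator = eps*sigma*A_rad = 0.945*5.67e-8*5.2 = 2.786238e-07 W/K^4
T^4 = 1.2973831e+10 K^4
T = 337.4948 K = 64.3448 C

64.3448 degrees Celsius


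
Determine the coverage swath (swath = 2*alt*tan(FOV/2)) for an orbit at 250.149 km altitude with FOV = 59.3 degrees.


FOV = 59.3 deg = 1.0350 rad
swath = 2 * alt * tan(FOV/2) = 2 * 250.149 * tan(0.5174901)
swath = 2 * 250.149 * 0.5692339
swath = 284.7866 km

284.7866 km


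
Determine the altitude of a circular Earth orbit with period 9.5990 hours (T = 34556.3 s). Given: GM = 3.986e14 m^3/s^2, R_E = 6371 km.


T = 34556.3 s
r = (mu*T^2/(4*pi^2))^(1/3) = (3.986e14 * 34556.3^2 / (4*pi^2))^(1/3)
r = 2.293035e+07 m = 22930.3496 km
alt = r - R_E = 22930.3496 - 6371 = 16559.3496 km

16559.3496 km


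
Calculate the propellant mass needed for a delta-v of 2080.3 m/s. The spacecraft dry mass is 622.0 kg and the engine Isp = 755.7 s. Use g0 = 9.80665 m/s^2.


ve = Isp * g0 = 755.7 * 9.80665 = 7410.885405 m/s
mass ratio = exp(dv/ve) = exp(2080.3/7410.885405) = 1.32406785
m_prop = m_dry * (mr - 1) = 622.0 * (1.32406785 - 1)
m_prop = 201.5702 kg

201.5702 kg


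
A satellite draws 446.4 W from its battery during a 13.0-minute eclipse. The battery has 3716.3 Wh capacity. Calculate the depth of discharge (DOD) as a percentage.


E_used = P * t / 60 = 446.4 * 13.0 / 60 = 96.7200 Wh
DOD = E_used / E_total * 100 = 96.7200 / 3716.3 * 100
DOD = 2.6026 %

2.6026 %


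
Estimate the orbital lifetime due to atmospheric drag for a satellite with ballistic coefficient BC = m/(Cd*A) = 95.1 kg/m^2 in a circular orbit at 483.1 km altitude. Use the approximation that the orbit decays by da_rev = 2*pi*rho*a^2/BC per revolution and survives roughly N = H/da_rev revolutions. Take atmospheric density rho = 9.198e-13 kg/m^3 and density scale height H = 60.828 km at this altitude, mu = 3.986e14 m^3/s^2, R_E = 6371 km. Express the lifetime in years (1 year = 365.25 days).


a = R_E + alt = 6854.1000 km = 6.8541e+06 m
da_rev = 2*pi*rho*a^2/BC = 2*pi*9.198e-13*(6.8541e+06)^2/95.1 = 2.854918 m per revolution
N = H/da_rev = 60828.0000 m / 2.854918 m = 21306.3917 revolutions
P = 2*pi*sqrt(a^3/mu) = 5647.2482 s
lifetime = N*P = 21306.3917 * 5647.2482 = 1.2032248e+08 s = 1392.6213 days
years = 1392.6213 / 365.25 = 3.8128 years

3.8128 years


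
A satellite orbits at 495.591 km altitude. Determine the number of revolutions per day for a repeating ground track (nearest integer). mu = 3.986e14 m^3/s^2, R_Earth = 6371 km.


r = 6.866591e+06 m
T = 2*pi*sqrt(r^3/mu) = 5662.6927 s = 94.3782 min
revs/day = 1440 / 94.3782 = 15.2578
Rounded: 15 revolutions per day

15 revolutions per day


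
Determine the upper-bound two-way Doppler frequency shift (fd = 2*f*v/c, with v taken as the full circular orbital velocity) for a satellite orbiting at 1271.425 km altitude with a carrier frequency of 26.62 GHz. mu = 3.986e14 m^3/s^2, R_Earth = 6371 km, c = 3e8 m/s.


r = 7.642425e+06 m
v = sqrt(mu/r) = 7221.9263 m/s (worst-case radial velocity)
f = 26.62 GHz = 2.662e+10 Hz
fd = 2*f*v/c = 2*2.662e+10*7221.9263/3.0e+08
fd = 1.2816512e+06 Hz

1.2817e+06 Hz


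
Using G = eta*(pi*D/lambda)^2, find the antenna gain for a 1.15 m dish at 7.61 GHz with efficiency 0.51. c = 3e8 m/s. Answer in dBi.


lambda = c/f = 3e8 / 7.61e+09 = 0.03942181 m
G = eta*(pi*D/lambda)^2 = 0.51*(pi*1.15/0.03942181)^2
G = 4283.4372 (linear)
G = 10*log10(4283.4372) = 36.3179 dBi

36.3179 dBi


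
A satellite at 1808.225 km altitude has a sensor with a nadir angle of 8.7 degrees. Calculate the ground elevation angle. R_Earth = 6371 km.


r = R_E + alt = 8179.2250 km
Law of sines in the satellite / Earth-center / ground-point triangle:
  sin(nadir)/R_E = sin(90 + el)/r  =>  cos(el) = (r/R_E)*sin(nadir)
cos(el) = (8179.2250 / 6371.0000) * sin(8.7 deg) = 0.1941919
el = arccos(0.1941919) = 78.8025 deg
(Earth-central angle = 90 - nadir - el = 2.4975 deg)

78.8025 degrees


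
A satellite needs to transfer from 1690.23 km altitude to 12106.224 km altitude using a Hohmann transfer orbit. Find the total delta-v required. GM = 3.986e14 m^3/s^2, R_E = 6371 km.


r1 = 8061.2300 km = 8.06123e+06 m
r2 = 18477.2240 km = 1.8477224e+07 m
dv1 = sqrt(mu/r1)*(sqrt(2*r2/(r1+r2)) - 1) = 1265.9871 m/s
dv2 = sqrt(mu/r2)*(1 - sqrt(2*r1/(r1+r2))) = 1024.4580 m/s
total dv = |dv1| + |dv2| = 1265.9871 + 1024.4580 = 2290.4451 m/s = 2.2904 km/s

2.2904 km/s


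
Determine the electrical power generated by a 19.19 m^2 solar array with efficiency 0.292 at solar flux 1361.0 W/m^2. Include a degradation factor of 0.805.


P = area * eta * S * degradation
P = 19.19 * 0.292 * 1361.0 * 0.805
P = 6139.2007 W

6139.2007 W


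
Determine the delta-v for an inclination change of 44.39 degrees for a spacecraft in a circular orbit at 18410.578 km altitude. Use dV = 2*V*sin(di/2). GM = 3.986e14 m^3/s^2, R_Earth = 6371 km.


r = 24781.5780 km = 2.4781578e+07 m
V = sqrt(mu/r) = 4010.5522 m/s
di = 44.39 deg = 0.7747517 rad
dV = 2*V*sin(di/2) = 2*4010.5522*sin(0.3873758)
dV = 3030.0523 m/s = 3.0301 km/s

3.0301 km/s


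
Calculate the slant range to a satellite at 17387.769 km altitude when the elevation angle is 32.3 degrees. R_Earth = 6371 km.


h = 17387.769 km, el = 32.3 deg
d = -R_E*sin(el) + sqrt((R_E*sin(el))^2 + 2*R_E*h + h^2)
d = -6371.0000*sin(0.5637413) + sqrt((6371.0000*0.5343523)^2 + 2*6371.0000*17387.769 + 17387.769^2)
d = 19736.0630 km

19736.0630 km


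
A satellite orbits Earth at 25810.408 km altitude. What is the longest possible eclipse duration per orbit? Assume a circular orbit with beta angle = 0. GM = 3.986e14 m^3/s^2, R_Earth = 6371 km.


r = 32181.4080 km
T = 957.5634 min
Eclipse fraction = arcsin(R_E/r)/pi = arcsin(6371.0000/32181.4080)/pi
= arcsin(0.1979714)/pi = 0.06343533
Eclipse duration = 0.06343533 * 957.5634 = 60.7434 min

60.7434 minutes


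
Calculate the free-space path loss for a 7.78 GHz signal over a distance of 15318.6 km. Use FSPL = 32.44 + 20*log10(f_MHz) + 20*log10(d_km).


f = 7.78 GHz = 7780.0000 MHz
d = 15318.6 km
FSPL = 32.44 + 20*log10(7780.0000) + 20*log10(15318.6)
FSPL = 32.44 + 77.8196 + 83.7044
FSPL = 193.9640 dB

193.9640 dB


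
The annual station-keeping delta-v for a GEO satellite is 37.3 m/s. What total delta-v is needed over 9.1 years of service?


dV = rate * years = 37.3 * 9.1
dV = 339.4300 m/s

339.4300 m/s


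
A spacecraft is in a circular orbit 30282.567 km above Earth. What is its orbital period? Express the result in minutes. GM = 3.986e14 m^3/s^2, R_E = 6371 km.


r = 36653.5670 km = 3.6653567e+07 m
T = 2*pi*sqrt(r^3/mu) = 2*pi*sqrt(4.924348e+22 / 3.986e14)
T = 69837.0022 s = 1163.9500 min

1163.9500 minutes


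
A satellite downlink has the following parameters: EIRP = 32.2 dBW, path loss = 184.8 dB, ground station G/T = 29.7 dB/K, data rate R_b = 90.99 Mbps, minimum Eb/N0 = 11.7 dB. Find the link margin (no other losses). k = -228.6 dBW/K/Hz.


C/N0 = EIRP - FSPL + G/T - k = 32.2 - 184.8 + 29.7 - (-228.6)
C/N0 = 105.7000 dB-Hz
R_b = 90.99 Mbps = 9.099e+07 bps -> 10*log10(R_b) = 79.5899 dB-Hz
Eb/N0 = C/N0 - 10*log10(R_b) = 105.7000 - 79.5899 = 26.1101 dB
Margin = Eb/N0 - Eb/N0_req = 26.1101 - 11.7 = 14.4101 dB (link closes)

14.4101 dB


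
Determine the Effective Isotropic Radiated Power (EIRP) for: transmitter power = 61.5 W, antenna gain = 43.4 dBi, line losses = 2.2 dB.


Pt = 61.5 W = 17.8888 dBW
EIRP = Pt_dBW + Gt - losses = 17.8888 + 43.4 - 2.2 = 59.0888 dBW

59.0888 dBW


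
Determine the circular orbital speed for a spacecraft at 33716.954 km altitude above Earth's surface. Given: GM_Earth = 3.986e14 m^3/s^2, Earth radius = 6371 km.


r = R_E + alt = 6371.0 + 33716.954 = 40087.9540 km = 4.0087954e+07 m
v = sqrt(mu/r) = sqrt(3.986e14 / 4.0087954e+07) = 3153.2739 m/s = 3.1533 km/s

3.1533 km/s


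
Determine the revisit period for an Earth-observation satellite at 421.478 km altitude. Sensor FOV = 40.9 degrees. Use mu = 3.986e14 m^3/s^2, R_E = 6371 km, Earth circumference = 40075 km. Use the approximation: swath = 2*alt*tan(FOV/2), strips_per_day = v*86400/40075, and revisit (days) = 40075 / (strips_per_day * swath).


swath = 2*421.478*tan(0.3569198) = 314.3302 km
v = sqrt(mu/r) = 7660.4543 m/s = 7.6605 km/s
strips/day = v*86400/40075 = 7.6605*86400/40075 = 16.5156
coverage/day = strips * swath = 16.5156 * 314.3302 = 5191.3557 km
revisit = 40075 / 5191.3557 = 7.7196 days

7.7196 days


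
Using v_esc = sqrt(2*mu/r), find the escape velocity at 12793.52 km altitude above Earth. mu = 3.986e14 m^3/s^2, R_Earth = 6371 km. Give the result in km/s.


r = 6371.0 + 12793.52 = 19164.5200 km = 1.916452e+07 m
v_esc = sqrt(2*mu/r) = sqrt(2*3.986e14 / 1.916452e+07)
v_esc = 6449.6281 m/s = 6.4496 km/s

6.4496 km/s


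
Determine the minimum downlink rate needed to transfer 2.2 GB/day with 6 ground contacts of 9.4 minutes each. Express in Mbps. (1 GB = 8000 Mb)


total contact time = 6 * 9.4 * 60 = 3384.0000 s
data = 2.2 GB = 17600.0000 Mb
rate = 17600.0000 / 3384.0000 = 5.2009 Mbps

5.2009 Mbps


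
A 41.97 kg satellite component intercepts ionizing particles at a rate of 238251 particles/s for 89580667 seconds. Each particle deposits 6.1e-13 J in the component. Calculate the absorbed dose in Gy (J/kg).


Total energy deposited = rate * time * E_per
  = 238251 * 89580667 * 6.1e-13 = 13.0190 J
Dose = E_total / mass = 13.0190 / 41.97
Dose = 0.3101986 Gy

0.3102 Gy


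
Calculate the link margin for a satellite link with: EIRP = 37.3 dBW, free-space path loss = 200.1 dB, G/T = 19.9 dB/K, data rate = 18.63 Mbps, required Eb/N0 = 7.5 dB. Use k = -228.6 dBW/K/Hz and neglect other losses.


C/N0 = EIRP - FSPL + G/T - k = 37.3 - 200.1 + 19.9 - (-228.6)
C/N0 = 85.7000 dB-Hz
R_b = 18.63 Mbps = 1.863e+07 bps -> 10*log10(R_b) = 72.7021 dB-Hz
Eb/N0 = C/N0 - 10*log10(R_b) = 85.7000 - 72.7021 = 12.9979 dB
Margin = Eb/N0 - Eb/N0_req = 12.9979 - 7.5 = 5.4979 dB (link closes)

5.4979 dB


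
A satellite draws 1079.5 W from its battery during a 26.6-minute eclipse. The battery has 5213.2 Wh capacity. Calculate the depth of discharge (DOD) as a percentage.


E_used = P * t / 60 = 1079.5 * 26.6 / 60 = 478.5783 Wh
DOD = E_used / E_total * 100 = 478.5783 / 5213.2 * 100
DOD = 9.1801 %

9.1801 %


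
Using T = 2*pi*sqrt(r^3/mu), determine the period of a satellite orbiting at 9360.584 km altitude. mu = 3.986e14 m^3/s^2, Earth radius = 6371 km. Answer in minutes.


r = 15731.5840 km = 1.5731584e+07 m
T = 2*pi*sqrt(r^3/mu) = 2*pi*sqrt(3.8932954e+21 / 3.986e14)
T = 19636.7631 s = 327.2794 min

327.2794 minutes


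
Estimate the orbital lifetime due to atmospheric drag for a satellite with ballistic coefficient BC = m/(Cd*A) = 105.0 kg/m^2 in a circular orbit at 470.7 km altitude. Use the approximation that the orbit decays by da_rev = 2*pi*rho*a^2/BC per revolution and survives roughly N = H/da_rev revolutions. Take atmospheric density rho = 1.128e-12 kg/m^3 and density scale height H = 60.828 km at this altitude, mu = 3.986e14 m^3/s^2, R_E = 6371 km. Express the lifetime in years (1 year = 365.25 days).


a = R_E + alt = 6841.7000 km = 6.8417e+06 m
da_rev = 2*pi*rho*a^2/BC = 2*pi*1.128e-12*(6.8417e+06)^2/105.0 = 3.159568 m per revolution
N = H/da_rev = 60828.0000 m / 3.159568 m = 19251.9983 revolutions
P = 2*pi*sqrt(a^3/mu) = 5631.9302 s
lifetime = N*P = 19251.9983 * 5631.9302 = 1.0842591e+08 s = 1254.9295 days
years = 1254.9295 / 365.25 = 3.4358 years

3.4358 years


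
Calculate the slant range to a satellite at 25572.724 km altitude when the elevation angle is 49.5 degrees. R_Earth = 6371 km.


h = 25572.724 km, el = 49.5 deg
d = -R_E*sin(el) + sqrt((R_E*sin(el))^2 + 2*R_E*h + h^2)
d = -6371.0000*sin(0.863938) + sqrt((6371.0000*0.760406)^2 + 2*6371.0000*25572.724 + 25572.724^2)
d = 26830.0726 km

26830.0726 km


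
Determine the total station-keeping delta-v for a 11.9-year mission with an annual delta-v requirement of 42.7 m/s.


dV = rate * years = 42.7 * 11.9
dV = 508.1300 m/s

508.1300 m/s


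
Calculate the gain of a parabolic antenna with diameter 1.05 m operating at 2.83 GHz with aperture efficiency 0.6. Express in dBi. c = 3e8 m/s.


lambda = c/f = 3e8 / 2.83e+09 = 0.1060071 m
G = eta*(pi*D/lambda)^2 = 0.6*(pi*1.05/0.1060071)^2
G = 580.9784 (linear)
G = 10*log10(580.9784) = 27.6416 dBi

27.6416 dBi


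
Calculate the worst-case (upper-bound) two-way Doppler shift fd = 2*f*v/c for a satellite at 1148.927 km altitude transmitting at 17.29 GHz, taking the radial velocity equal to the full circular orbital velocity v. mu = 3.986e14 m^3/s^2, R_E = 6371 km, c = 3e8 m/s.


r = 7.519927e+06 m
v = sqrt(mu/r) = 7280.5105 m/s (worst-case radial velocity)
f = 17.29 GHz = 1.729e+10 Hz
fd = 2*f*v/c = 2*1.729e+10*7280.5105/3.0e+08
fd = 839200.1814 Hz

839200.1814 Hz


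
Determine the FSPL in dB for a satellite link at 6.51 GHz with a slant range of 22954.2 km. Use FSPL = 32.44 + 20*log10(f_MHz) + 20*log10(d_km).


f = 6.51 GHz = 6510.0000 MHz
d = 22954.2 km
FSPL = 32.44 + 20*log10(6510.0000) + 20*log10(22954.2)
FSPL = 32.44 + 76.2716 + 87.2172
FSPL = 195.9289 dB

195.9289 dB


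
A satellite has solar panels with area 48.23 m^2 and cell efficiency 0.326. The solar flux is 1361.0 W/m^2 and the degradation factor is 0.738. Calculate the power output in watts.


P = area * eta * S * degradation
P = 48.23 * 0.326 * 1361.0 * 0.738
P = 15792.4441 W

15792.4441 W


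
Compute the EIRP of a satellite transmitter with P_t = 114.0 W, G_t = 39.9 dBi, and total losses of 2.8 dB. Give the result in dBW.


Pt = 114.0 W = 20.5690 dBW
EIRP = Pt_dBW + Gt - losses = 20.5690 + 39.9 - 2.8 = 57.6690 dBW

57.6690 dBW
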